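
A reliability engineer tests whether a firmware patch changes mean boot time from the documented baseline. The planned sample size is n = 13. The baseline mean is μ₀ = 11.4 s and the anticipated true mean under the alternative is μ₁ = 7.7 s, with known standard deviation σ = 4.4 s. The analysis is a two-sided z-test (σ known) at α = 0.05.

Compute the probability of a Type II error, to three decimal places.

β ≈ 0.142

Standardized effect: d = |μ₁ − μ₀| / σ = |7.7 − 11.4| / 4.4 = 0.8409
Noncentrality parameter: δ = d·√n = 0.8409 × √13 = 3.0319
Two-sided α = 0.05 → critical value z_{0.025} = 1.960.
Power = Φ(δ − 1.960) + Φ(−δ − 1.960) = Φ(1.072) + Φ(-4.992) = 0.8581 + 0.0000 = 0.8581.
Type II error: β = 1 − power = 1 − 0.8581 = 0.1419.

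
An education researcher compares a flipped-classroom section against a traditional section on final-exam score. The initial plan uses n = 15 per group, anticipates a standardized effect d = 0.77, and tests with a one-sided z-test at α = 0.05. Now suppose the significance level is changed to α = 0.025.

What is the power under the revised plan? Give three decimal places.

Power ≈ 0.559

δ = d·√(n/2) = 0.77 × √(15/2) = 2.1087 (unchanged). New critical value: z_{0.025} = 1.960.
Revised power = Φ(δ − 1.960) = Φ(0.149) = 0.5591.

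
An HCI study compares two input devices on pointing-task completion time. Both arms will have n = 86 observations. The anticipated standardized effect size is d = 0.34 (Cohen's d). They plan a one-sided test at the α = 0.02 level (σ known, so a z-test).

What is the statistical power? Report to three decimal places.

Noncentrality parameter: δ = d·√(n/2) = 0.34 × √(86/2) = 2.2295
One-sided α = 0.02 → critical value z_{0.02} = 2.054.
Power = Φ(δ − 2.054) = Φ(0.176) = 0.5698.

Power ≈ 0.570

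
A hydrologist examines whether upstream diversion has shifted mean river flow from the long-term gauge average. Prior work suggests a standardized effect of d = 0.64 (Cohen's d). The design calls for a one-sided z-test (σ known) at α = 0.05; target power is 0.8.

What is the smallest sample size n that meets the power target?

Set Φ(δ − 1.645) = 0.8; then δ − 1.645 = Φ⁻¹(0.8) = 0.842, giving δ = 2.486.
δ = d·√n ⇒ n = (δ/d)² = (2.486 / 0.64)² = 15.09.
Rounding up, n = 16.

n = 16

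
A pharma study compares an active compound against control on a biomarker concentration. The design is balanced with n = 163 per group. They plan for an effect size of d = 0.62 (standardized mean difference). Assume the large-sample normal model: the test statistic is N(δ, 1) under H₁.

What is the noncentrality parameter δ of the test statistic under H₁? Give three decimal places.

δ = d·√(n/2) = 0.62 × √(163/2) = 5.5972

δ ≈ 5.597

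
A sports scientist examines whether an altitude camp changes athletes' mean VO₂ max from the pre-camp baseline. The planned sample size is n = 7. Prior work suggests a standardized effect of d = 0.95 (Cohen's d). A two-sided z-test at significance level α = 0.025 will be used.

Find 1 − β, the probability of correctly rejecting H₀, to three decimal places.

Noncentrality parameter: λ = d·√n = 0.95 × √7 = 2.5135
Two-sided α = 0.025 → critical value z_{0.0125} = 2.241.
Power = Φ(λ − 2.241) + Φ(−λ − 2.241) = Φ(0.272) + Φ(-4.755) = 0.6072 + 0.0000 = 0.6072.

Power ≈ 0.607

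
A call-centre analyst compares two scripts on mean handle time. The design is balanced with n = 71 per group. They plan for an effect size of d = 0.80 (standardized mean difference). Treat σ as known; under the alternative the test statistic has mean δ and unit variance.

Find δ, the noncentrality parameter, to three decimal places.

The noncentrality parameter scales effect size by the design's sample-size factor: δ = d·√(n/2) = 0.80 × √(71/2) = 4.7666

δ ≈ 4.767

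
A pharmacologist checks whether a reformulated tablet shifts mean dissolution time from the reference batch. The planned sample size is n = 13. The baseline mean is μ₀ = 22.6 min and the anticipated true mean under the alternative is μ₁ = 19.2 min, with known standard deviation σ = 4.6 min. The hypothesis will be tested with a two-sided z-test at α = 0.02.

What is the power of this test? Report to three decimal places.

Power ≈ 0.633

Standardized effect: d = |μ₁ − μ₀| / σ = |19.2 − 22.6| / 4.6 = 0.7391
Noncentrality parameter: δ = d·√n = 0.7391 × √13 = 2.6650
Two-sided α = 0.02 → critical value z_{0.01} = 2.326.
Power = Φ(δ − 2.326) + Φ(−δ − 2.326) = Φ(0.339) + Φ(-4.991) = 0.6326 + 0.0000 = 0.6326.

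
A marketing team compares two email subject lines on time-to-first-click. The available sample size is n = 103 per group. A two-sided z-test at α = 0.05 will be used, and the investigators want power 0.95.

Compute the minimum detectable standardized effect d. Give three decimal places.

d ≈ 0.502

Need Φ(δ − 1.960) = 0.95, so δ = 1.960 + 1.645 = 3.605.
(The second rejection-region term Φ(−δ − z_{α/2}) is negligible and dropped.)
δ = d·√(n/2) ⇒ d = δ/√(n/2) = 3.605/√(103/2) = 0.5023.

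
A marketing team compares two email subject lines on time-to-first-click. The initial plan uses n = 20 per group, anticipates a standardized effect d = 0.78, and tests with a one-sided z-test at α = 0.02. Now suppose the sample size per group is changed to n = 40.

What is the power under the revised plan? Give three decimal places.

With n = 40 per group: δ = d·√(n/2) = 0.78 × √(40/2) = 3.4883. Critical value z_{0.02} = 2.054.
Revised power = P(Z > 2.054 − δ) = Φ(1.435) = 0.9243.

Power ≈ 0.924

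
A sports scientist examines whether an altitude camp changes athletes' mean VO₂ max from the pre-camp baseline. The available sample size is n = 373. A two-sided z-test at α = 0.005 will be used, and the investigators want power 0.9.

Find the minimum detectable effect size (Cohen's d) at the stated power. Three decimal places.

Required noncentrality: δ = z_{0.0025} + z_{0.10} = 2.807 + 1.282 = 4.089.
(The second rejection-region term Φ(−δ − z_{α/2}) is negligible and dropped.)
δ = d·√n ⇒ d = δ/√n = 4.089/√373 = 0.2117.

d ≈ 0.212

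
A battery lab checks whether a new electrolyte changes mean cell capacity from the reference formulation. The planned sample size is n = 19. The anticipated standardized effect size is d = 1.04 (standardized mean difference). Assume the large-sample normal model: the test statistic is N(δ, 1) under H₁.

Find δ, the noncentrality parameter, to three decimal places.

δ = d·√n = 1.04 × √19 = 4.5333

δ ≈ 4.533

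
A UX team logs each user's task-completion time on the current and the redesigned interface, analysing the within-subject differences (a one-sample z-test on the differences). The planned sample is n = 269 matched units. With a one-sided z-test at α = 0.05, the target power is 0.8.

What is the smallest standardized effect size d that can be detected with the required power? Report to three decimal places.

d ≈ 0.152

Need Φ(δ − 1.645) = 0.8, so δ = 1.645 + 0.842 = 2.486.
δ = d·√n ⇒ d = δ/√n = 2.486/√269 = 0.1516.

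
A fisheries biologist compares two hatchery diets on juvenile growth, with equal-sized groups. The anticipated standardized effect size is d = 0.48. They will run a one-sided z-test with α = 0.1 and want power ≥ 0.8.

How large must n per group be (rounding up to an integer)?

n = 40 per group

For power 0.8 need Φ(δ − z_{0.1}) = 0.8, so δ = z_{0.1} + z_{0.20} = 1.282 + 0.842 = 2.123.
δ = d·√(n/2) ⇒ n = 2(δ/d)² = 2 × (2.123 / 0.48)² = 39.13.
Round up to the next whole unit.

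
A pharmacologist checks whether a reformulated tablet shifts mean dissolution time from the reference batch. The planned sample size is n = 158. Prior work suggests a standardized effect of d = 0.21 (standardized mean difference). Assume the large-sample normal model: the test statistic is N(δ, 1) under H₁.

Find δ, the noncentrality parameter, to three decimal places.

The noncentrality parameter scales effect size by the design's sample-size factor: δ = d·√n = 0.21 × √158 = 2.6397

δ ≈ 2.640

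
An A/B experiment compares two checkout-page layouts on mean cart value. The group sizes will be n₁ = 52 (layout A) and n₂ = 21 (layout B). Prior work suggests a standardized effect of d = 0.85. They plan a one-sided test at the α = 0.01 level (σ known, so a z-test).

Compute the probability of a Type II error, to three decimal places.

β ≈ 0.168

Noncentrality parameter: δ = d / √(1/n₁ + 1/n₂) = 0.85 / √(1/52 + 1/21) = 3.2875
One-sided α = 0.01 → critical value z_{0.01} = 2.326.
Power = Φ(δ − 2.326) = Φ(0.961) = 0.8318.
Type II error: β = 1 − power = 1 − 0.8318 = 0.1682.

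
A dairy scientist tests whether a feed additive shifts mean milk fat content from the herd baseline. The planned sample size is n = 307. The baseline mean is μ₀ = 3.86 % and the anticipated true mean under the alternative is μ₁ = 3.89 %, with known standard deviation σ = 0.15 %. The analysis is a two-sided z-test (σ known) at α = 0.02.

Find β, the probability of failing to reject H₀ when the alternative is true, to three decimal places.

β ≈ 0.119

Standardized effect: d = |μ₁ − μ₀| / σ = |3.89 − 3.86| / 0.15 = 0.2000
Noncentrality parameter: δ = d·√n = 0.2000 × √307 = 3.5043
Two-sided α = 0.02 → critical value z_{0.01} = 2.326.
Power = Φ(δ − 2.326) + Φ(−δ − 2.326) = Φ(1.178) + Φ(-5.831) = 0.8806 + 0.0000 = 0.8806.
Type II error: β = 1 − power = 1 − 0.8806 = 0.1194.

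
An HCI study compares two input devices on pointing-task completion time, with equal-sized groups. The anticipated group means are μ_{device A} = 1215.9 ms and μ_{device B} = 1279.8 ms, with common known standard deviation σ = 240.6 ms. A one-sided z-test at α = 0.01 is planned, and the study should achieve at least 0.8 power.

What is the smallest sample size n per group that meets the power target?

Standardized effect: d = |μ_{device A} − μ_{device B}| / σ = |1215.9 − 1279.8| / 240.6 = 0.2656
Set Φ(δ − 2.326) = 0.8; then δ − 2.326 = Φ⁻¹(0.8) = 0.842, giving δ = 3.168.
δ = d·√(n/2) ⇒ n = 2(δ/d)² = 2 × (3.168 / 0.2656)² = 284.56.
Rounding up, n = 285 per group.

n = 285 per group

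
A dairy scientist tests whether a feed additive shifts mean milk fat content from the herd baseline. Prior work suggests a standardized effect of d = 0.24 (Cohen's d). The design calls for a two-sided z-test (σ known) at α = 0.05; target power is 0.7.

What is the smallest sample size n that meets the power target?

n = 108

Set Φ(δ − 1.960) = 0.7; then δ − 1.960 = Φ⁻¹(0.7) = 0.524, giving δ = 2.484.
(The Φ(−δ − z_{α/2}) term is vanishingly small for δ > 0 and is dropped in the standard sample-size formula.)
δ = d·√n ⇒ n = (δ/d)² = (2.484 / 0.24)² = 107.15.
Round up to the next whole unit.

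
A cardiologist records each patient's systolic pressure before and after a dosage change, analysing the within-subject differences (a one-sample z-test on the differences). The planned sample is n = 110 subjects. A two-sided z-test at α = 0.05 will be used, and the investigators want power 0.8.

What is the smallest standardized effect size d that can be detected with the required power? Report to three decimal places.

Required noncentrality: δ = z_{0.025} + z_{0.20} = 1.960 + 0.842 = 2.802.
(Lower-tail contribution to power is negligible for δ > 0.)
δ = d·√n ⇒ d = δ/√n = 2.802/√110 = 0.2671.

d ≈ 0.267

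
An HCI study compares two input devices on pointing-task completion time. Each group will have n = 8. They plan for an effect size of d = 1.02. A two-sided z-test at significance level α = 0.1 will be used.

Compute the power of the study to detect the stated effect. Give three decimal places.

Noncentrality parameter: δ = d·√(n/2) = 1.02 × √(8/2) = 2.0400
Two-sided α = 0.1 → critical value z_{0.05} = 1.645.
Power = Φ(δ − 1.645) + Φ(−δ − 1.645) = Φ(0.395) + Φ(-3.685) = 0.6536 + 0.0001 = 0.6537.

Power ≈ 0.654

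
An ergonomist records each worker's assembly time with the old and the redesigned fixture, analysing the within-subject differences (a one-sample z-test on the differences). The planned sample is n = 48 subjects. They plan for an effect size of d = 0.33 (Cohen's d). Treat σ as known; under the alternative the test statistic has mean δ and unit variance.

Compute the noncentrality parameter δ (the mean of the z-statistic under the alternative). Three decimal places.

The noncentrality parameter scales effect size by the design's sample-size factor: δ = d·√n = 0.33 × √48 = 2.2863

δ ≈ 2.286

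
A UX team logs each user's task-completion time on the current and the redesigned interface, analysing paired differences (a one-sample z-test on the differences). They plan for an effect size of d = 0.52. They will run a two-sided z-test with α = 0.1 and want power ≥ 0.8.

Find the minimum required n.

Set Φ(δ − 1.645) = 0.8; then δ − 1.645 = Φ⁻¹(0.8) = 0.842, giving δ = 2.486.
(For δ > 0 the lower-tail rejection region contributes negligibly to power, so the one-term inversion is standard.)
δ = d·√n ⇒ n = (δ/d)² = (2.486 / 0.52)² = 22.86.
Round up to the next whole unit.

n = 23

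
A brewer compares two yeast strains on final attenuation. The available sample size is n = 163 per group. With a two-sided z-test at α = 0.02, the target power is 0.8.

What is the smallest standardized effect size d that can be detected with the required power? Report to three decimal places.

Required noncentrality: δ = z_{0.01} + z_{0.20} = 2.326 + 0.842 = 3.168.
(The second rejection-region term Φ(−δ − z_{α/2}) is negligible and dropped.)
δ = d·√(n/2) ⇒ d = δ/√(n/2) = 3.168/√(163/2) = 0.3509.

d ≈ 0.351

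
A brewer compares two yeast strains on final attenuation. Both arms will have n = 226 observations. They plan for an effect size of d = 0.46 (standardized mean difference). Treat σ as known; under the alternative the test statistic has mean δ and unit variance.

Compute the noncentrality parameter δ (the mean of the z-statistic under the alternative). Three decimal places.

δ = d·√(n/2) = 0.46 × √(226/2) = 4.8899

δ ≈ 4.890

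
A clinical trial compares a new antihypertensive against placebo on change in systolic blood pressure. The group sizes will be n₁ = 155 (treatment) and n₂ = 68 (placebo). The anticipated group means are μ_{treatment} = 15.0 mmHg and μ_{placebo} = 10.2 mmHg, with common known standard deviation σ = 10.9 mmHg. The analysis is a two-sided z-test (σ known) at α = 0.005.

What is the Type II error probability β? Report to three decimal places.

Standardized effect: d = |μ_{treatment} − μ_{placebo}| / σ = |15.0 − 10.2| / 10.9 = 0.4404
Noncentrality parameter: δ = d / √(1/n₁ + 1/n₂) = 0.4404 / √(1/155 + 1/68) = 3.0275
Critical value for a two-sided test at α = 0.005: z_{α/2} = 2.807.
Power = Φ(δ − 2.807) + Φ(−δ − 2.807) = Φ(0.220) + Φ(-5.835) = 0.5872 + 0.0000 = 0.5872.
Type II error: β = 1 − power = 1 − 0.5872 = 0.4128.

β ≈ 0.413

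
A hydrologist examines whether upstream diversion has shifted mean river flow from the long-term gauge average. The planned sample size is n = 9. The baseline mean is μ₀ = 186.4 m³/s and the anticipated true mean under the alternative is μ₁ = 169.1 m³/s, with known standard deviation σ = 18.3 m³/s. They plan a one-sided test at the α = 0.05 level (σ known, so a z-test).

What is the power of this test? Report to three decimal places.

Standardized effect: d = |μ₁ − μ₀| / σ = |169.1 − 186.4| / 18.3 = 0.9454
Noncentrality parameter: δ = d·√n = 0.9454 × √9 = 2.8361
Critical value for a one-sided test at α = 0.05: z_α = 1.645.
Power = P(Z > 1.645 − δ) = Φ(1.191) = 0.8832.

Power ≈ 0.883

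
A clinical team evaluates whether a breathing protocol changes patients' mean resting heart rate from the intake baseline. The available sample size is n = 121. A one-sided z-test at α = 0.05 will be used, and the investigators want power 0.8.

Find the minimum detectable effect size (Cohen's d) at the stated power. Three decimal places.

Need Φ(δ − 1.645) = 0.8, so δ = 1.645 + 0.842 = 2.486.
δ = d·√n ⇒ d = δ/√n = 2.486/√121 = 0.2260.

d ≈ 0.226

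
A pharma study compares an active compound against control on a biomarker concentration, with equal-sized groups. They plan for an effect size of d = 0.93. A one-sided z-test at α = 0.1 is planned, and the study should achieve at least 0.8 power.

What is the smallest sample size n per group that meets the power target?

Set Φ(δ − 1.282) = 0.8; then δ − 1.282 = Φ⁻¹(0.8) = 0.842, giving δ = 2.123.
δ = d·√(n/2) ⇒ n = 2(δ/d)² = 2 × (2.123 / 0.93)² = 10.42.
Rounding up, n = 11 per group.

n = 11 per group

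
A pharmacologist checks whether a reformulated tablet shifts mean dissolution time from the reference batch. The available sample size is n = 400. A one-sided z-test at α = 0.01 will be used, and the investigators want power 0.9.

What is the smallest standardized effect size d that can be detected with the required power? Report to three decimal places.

d ≈ 0.180

Need Φ(δ − 2.326) = 0.9, so δ = 2.326 + 1.282 = 3.608.
δ = d·√n ⇒ d = δ/√n = 3.608/√400 = 0.1804.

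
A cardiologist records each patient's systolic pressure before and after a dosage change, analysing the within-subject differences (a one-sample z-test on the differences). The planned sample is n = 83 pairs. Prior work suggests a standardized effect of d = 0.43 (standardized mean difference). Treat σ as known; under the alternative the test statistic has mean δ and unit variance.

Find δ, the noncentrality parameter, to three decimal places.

δ ≈ 3.917

δ = d·√n = 0.43 × √83 = 3.9175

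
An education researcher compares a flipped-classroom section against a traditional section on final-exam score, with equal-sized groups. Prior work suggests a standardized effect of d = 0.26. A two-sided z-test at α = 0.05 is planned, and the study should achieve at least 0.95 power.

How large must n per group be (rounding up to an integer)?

n = 385 per group

Set Φ(δ − 1.960) = 0.95; then δ − 1.960 = Φ⁻¹(0.95) = 1.645, giving δ = 3.605.
(For δ > 0 the lower-tail rejection region contributes negligibly to power, so the one-term inversion is standard.)
δ = d·√(n/2) ⇒ n = 2(δ/d)² = 2 × (3.605 / 0.26)² = 384.46.
Round up to the next whole unit.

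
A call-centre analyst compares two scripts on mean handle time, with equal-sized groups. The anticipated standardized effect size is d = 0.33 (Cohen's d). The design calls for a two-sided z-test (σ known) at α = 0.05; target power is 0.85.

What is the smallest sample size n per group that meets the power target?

Set Φ(δ − 1.960) = 0.85; then δ − 1.960 = Φ⁻¹(0.85) = 1.036, giving δ = 2.996.
(For δ > 0 the lower-tail rejection region contributes negligibly to power, so the one-term inversion is standard.)
δ = d·√(n/2) ⇒ n = 2(δ/d)² = 2 × (2.996 / 0.33)² = 164.89.
Round up to the next whole unit.

n = 165 per group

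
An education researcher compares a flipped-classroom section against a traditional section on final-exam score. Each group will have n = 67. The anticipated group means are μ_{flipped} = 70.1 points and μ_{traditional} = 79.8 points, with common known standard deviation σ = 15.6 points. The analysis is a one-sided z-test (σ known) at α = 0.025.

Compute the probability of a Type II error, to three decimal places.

Standardized effect: d = |μ_{flipped} − μ_{traditional}| / σ = |70.1 − 79.8| / 15.6 = 0.6218
Noncentrality parameter: λ = d·√(n/2) = 0.6218 × √(67/2) = 3.5989
One-sided α = 0.025 → critical value z_{0.025} = 1.960.
Power = P(Z > 1.960 − λ) = Φ(1.639) = 0.9494.
Type II error: β = 1 − power = 1 − 0.9494 = 0.0506.

β ≈ 0.051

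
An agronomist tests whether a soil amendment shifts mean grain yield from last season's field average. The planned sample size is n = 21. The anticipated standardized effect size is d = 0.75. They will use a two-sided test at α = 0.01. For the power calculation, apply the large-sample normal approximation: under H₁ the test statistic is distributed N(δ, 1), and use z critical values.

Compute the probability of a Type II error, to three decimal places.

Noncentrality parameter: δ = d·√n = 0.75 × √21 = 3.4369
Two-sided α = 0.01 → critical value z_{0.005} = 2.576.
Power = Φ(δ − 2.576) + Φ(−δ − 2.576) = Φ(0.861) + Φ(-6.013) = 0.8054 + 0.0000 = 0.8054.
Type II error: β = 1 − power = 1 − 0.8054 = 0.1946.

β ≈ 0.195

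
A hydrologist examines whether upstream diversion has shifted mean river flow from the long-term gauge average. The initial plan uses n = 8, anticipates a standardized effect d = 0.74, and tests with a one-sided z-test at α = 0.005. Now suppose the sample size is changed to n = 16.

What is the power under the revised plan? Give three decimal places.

With n = 16: δ = d·√n = 0.74 × √16 = 2.9600. Critical value z_{0.005} = 2.576.
Revised power = Φ(δ − 2.576) = Φ(0.384) = 0.6496.

Power ≈ 0.650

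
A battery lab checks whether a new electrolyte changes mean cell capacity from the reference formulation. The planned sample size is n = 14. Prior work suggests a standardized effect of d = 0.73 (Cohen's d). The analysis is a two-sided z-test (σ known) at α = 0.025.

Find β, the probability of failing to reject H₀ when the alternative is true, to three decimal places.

Noncentrality parameter: λ = d·√n = 0.73 × √14 = 2.7314
Two-sided α = 0.025 → critical value z_{0.0125} = 2.241.
Power = Φ(λ − 2.241) + Φ(−λ − 2.241) = Φ(0.490) + Φ(-4.973) = 0.6879 + 0.0000 = 0.6879.
Type II error: β = 1 − power = 1 − 0.6879 = 0.3121.

β ≈ 0.312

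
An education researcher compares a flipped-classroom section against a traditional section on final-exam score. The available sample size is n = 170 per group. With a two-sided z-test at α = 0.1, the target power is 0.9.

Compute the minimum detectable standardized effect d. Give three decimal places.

Need Φ(δ − 1.645) = 0.9, so δ = 1.645 + 1.282 = 2.926.
(The second rejection-region term Φ(−δ − z_{α/2}) is negligible and dropped.)
δ = d·√(n/2) ⇒ d = δ/√(n/2) = 2.926/√(170/2) = 0.3174.

d ≈ 0.317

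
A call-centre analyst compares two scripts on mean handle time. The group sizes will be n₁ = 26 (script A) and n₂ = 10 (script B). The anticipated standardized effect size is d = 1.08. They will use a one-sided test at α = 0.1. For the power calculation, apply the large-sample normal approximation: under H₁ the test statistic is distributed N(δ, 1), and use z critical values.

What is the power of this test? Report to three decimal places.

Noncentrality parameter: δ = d / √(1/n₁ + 1/n₂) = 1.08 / √(1/26 + 1/10) = 2.9024
Critical value for a one-sided test at α = 0.1: z_α = 1.282.
Power = P(Z > 1.282 − δ) = Φ(1.621) = 0.9475.

Power ≈ 0.947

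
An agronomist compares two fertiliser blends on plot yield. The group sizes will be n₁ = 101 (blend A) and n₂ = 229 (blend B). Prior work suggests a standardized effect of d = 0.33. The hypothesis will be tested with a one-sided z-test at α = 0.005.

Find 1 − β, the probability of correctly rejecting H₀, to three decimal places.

Power ≈ 0.574

Noncentrality parameter: δ = d / √(1/n₁ + 1/n₂) = 0.33 / √(1/101 + 1/229) = 2.7627
Critical value for a one-sided test at α = 0.005: z_α = 2.576.
Power = P(Z > 2.576 − δ) = Φ(0.187) = 0.5741.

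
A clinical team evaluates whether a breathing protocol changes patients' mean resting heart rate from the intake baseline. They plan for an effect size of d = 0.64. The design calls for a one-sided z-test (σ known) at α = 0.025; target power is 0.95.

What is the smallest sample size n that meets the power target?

Set Φ(δ − 1.960) = 0.95; then δ − 1.960 = Φ⁻¹(0.95) = 1.645, giving δ = 3.605.
δ = d·√n ⇒ n = (δ/d)² = (3.605 / 0.64)² = 31.73.
Round up to the next whole unit.

n = 32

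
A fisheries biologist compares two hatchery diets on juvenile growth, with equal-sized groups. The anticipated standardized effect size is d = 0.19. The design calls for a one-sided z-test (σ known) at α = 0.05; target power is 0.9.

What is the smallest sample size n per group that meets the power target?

For power 0.9 need Φ(δ − z_{0.05}) = 0.9, so δ = z_{0.05} + z_{0.10} = 1.645 + 1.282 = 2.926.
δ = d·√(n/2) ⇒ n = 2(δ/d)² = 2 × (2.926 / 0.19)² = 474.45.
Rounding up, n = 475 per group.

n = 475 per group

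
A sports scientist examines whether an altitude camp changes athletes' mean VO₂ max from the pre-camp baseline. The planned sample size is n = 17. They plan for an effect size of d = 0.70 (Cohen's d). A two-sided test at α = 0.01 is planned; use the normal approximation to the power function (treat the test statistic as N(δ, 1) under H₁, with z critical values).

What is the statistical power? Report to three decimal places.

Noncentrality parameter: δ = d·√n = 0.70 × √17 = 2.8862
Two-sided α = 0.01 → critical value z_{0.005} = 2.576.
Power = Φ(δ − 2.576) + Φ(−δ − 2.576) = Φ(0.310) + Φ(-5.462) = 0.6219 + 0.0000 = 0.6219.

Power ≈ 0.622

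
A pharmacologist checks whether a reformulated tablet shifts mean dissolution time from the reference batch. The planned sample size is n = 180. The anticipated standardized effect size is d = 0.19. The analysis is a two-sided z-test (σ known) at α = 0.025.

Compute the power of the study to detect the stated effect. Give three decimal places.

Noncentrality parameter: δ = d·√n = 0.19 × √180 = 2.5491
Critical value for a two-sided test at α = 0.025: z_{α/2} = 2.241.
Power = Φ(δ − 2.241) + Φ(−δ − 2.241) = Φ(0.308) + Φ(-4.791) = 0.6209 + 0.0000 = 0.6209.

Power ≈ 0.621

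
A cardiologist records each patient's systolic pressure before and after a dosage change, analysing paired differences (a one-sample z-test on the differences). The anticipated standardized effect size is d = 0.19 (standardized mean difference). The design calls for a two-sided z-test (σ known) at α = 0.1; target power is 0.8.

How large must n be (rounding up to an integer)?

n = 172

For power 0.8 need Φ(δ − z_{0.05}) = 0.8, so δ = z_{0.05} + z_{0.20} = 1.645 + 0.842 = 2.486.
(Ignoring the negligible lower-tail rejection probability gives the usual closed-form inversion.)
δ = d·√n ⇒ n = (δ/d)² = (2.486 / 0.19)² = 171.26.
Rounding up, n = 172.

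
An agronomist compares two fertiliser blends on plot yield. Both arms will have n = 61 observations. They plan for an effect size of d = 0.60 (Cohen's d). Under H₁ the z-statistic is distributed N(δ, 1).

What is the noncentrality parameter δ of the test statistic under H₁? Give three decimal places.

δ = d·√(n/2) = 0.60 × √(61/2) = 3.3136

δ ≈ 3.314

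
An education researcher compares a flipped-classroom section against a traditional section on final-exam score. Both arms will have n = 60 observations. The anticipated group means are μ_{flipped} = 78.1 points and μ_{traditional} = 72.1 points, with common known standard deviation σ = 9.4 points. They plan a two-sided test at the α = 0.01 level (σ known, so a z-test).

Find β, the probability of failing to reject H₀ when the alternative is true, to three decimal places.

Standardized effect: d = |μ_{flipped} − μ_{traditional}| / σ = |78.1 − 72.1| / 9.4 = 0.6383
Noncentrality parameter: δ = d·√(n/2) = 0.6383 × √(60/2) = 3.4961
Two-sided α = 0.01 → critical value z_{0.005} = 2.576.
Power = Φ(δ − 2.576) + Φ(−δ − 2.576) = Φ(0.920) + Φ(-6.072) = 0.8213 + 0.0000 = 0.8213.
Type II error: β = 1 − power = 1 − 0.8213 = 0.1787.

β ≈ 0.179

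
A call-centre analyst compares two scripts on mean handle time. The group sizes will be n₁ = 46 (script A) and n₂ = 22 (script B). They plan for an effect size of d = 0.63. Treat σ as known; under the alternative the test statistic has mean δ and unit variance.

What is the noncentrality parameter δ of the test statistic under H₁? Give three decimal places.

δ ≈ 2.430

The noncentrality parameter scales effect size by the design's sample-size factor: δ = d / √(1/n₁ + 1/n₂) = 0.63 / √(1/46 + 1/22) = 2.4304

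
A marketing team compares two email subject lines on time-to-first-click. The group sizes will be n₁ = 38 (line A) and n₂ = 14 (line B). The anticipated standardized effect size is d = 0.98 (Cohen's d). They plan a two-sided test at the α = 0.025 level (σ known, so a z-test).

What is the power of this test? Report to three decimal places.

Power ≈ 0.814

Noncentrality parameter: δ = d / √(1/n₁ + 1/n₂) = 0.98 / √(1/38 + 1/14) = 3.1346
Critical value for a two-sided test at α = 0.025: z_{α/2} = 2.241.
Power = Φ(δ − 2.241) + Φ(−δ − 2.241) = Φ(0.893) + Φ(-5.376) = 0.8141 + 0.0000 = 0.8141.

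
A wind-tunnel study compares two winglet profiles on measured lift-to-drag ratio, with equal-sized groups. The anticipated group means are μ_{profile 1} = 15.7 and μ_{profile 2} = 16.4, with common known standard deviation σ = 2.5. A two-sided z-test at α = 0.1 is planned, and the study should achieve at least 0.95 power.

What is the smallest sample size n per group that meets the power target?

Standardized effect: d = |μ_{profile 1} − μ_{profile 2}| / σ = |15.7 − 16.4| / 2.5 = 0.2800
Set Φ(δ − 1.645) = 0.95; then δ − 1.645 = Φ⁻¹(0.95) = 1.645, giving δ = 3.290.
(For δ > 0 the lower-tail rejection region contributes negligibly to power, so the one-term inversion is standard.)
δ = d·√(n/2) ⇒ n = 2(δ/d)² = 2 × (3.290 / 0.2800)² = 276.08.
Round up to the next whole unit.

n = 277 per group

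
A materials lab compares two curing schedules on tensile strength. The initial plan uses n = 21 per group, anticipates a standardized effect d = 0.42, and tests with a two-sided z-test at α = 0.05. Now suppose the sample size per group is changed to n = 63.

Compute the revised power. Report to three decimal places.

Power ≈ 0.654

With n = 63 per group: δ = d·√(n/2) = 0.42 × √(63/2) = 2.3572. Critical value z_{0.025} = 1.960.
Revised power = Φ(δ − 1.960) + Φ(−δ − 1.960) = Φ(0.397) + Φ(-4.317) = 0.6544 + 0.0000 = 0.6544.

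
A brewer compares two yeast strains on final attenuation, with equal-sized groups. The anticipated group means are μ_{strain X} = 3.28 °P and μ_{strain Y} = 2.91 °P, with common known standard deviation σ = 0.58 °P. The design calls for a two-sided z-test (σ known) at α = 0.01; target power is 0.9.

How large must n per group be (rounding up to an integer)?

Standardized effect: d = |μ_{strain X} − μ_{strain Y}| / σ = |3.28 − 2.91| / 0.58 = 0.6379
Set Φ(δ − 2.576) = 0.9; then δ − 2.576 = Φ⁻¹(0.9) = 1.282, giving δ = 3.857.
(The Φ(−δ − z_{α/2}) term is vanishingly small for δ > 0 and is dropped in the standard sample-size formula.)
δ = d·√(n/2) ⇒ n = 2(δ/d)² = 2 × (3.857 / 0.6379)² = 73.13.
Rounding up, n = 74 per group.

n = 74 per group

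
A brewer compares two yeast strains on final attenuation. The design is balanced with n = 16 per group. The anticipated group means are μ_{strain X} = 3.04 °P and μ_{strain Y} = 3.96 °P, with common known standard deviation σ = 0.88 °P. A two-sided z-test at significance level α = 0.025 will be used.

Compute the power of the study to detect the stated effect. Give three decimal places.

Standardized effect: d = |μ_{strain X} − μ_{strain Y}| / σ = |3.04 − 3.96| / 0.88 = 1.0455
Noncentrality parameter: δ = d·√(n/2) = 1.0455 × √(16/2) = 2.9570
Two-sided α = 0.025 → critical value z_{0.0125} = 2.241.
Power = Φ(δ − 2.241) + Φ(−δ − 2.241) = Φ(0.716) + Φ(-5.198) = 0.7629 + 0.0000 = 0.7629.

Power ≈ 0.763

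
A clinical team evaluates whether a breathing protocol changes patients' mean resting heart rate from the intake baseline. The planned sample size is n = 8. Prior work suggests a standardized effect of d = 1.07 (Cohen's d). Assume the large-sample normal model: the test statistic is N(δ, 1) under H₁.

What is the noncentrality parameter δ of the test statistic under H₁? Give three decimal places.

The noncentrality parameter scales effect size by the design's sample-size factor: δ = d·√n = 1.07 × √8 = 3.0264

δ ≈ 3.026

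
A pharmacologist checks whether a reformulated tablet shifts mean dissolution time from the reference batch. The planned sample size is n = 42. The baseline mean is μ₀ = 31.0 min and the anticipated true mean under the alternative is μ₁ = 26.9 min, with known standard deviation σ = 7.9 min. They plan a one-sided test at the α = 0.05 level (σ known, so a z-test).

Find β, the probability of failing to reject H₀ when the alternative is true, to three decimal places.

β ≈ 0.043

Standardized effect: d = |μ₁ − μ₀| / σ = |26.9 − 31.0| / 7.9 = 0.5190
Noncentrality parameter: δ = d·√n = 0.5190 × √42 = 3.3634
One-sided α = 0.05 → critical value z_{0.05} = 1.645.
Power = Φ(δ − 1.645) = Φ(1.719) = 0.9572.
Type II error: β = 1 − power = 1 − 0.9572 = 0.0428.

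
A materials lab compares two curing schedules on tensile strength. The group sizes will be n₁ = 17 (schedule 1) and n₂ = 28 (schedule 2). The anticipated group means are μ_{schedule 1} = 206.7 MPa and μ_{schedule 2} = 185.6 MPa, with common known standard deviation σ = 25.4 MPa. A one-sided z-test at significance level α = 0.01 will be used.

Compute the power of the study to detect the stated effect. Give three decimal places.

Standardized effect: d = |μ_{schedule 1} − μ_{schedule 2}| / σ = |206.7 − 185.6| / 25.4 = 0.8307
Noncentrality parameter: δ = d / √(1/n₁ + 1/n₂) = 0.8307 / √(1/17 + 1/28) = 2.7018
Critical value for a one-sided test at α = 0.01: z_α = 2.326.
Power = Φ(δ − 2.326) = Φ(0.375) = 0.6463.

Power ≈ 0.646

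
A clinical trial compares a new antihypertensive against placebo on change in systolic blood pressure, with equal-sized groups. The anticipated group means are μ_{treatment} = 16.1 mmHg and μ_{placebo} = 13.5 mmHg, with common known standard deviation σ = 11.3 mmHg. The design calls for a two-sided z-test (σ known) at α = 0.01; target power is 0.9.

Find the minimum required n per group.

Standardized effect: d = |μ_{treatment} − μ_{placebo}| / σ = |16.1 − 13.5| / 11.3 = 0.2301
For power 0.9 need Φ(δ − z_{0.005}) = 0.9, so δ = z_{0.005} + z_{0.10} = 2.576 + 1.282 = 3.857.
(Ignoring the negligible lower-tail rejection probability gives the usual closed-form inversion.)
δ = d·√(n/2) ⇒ n = 2(δ/d)² = 2 × (3.857 / 0.2301)² = 562.12.
Round up to the next whole unit.

n = 563 per group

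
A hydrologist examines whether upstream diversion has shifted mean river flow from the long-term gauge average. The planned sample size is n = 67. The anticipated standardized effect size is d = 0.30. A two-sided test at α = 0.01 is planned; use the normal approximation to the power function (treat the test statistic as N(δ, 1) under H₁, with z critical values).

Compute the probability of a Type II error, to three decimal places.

β ≈ 0.548

Noncentrality parameter: δ = d·√n = 0.30 × √67 = 2.4556
Two-sided α = 0.01 → critical value z_{0.005} = 2.576.
Power = Φ(δ − 2.576) + Φ(−δ − 2.576) = Φ(-0.120) + Φ(-5.031) = 0.4522 + 0.0000 = 0.4522.
Type II error: β = 1 − power = 1 − 0.4522 = 0.5478.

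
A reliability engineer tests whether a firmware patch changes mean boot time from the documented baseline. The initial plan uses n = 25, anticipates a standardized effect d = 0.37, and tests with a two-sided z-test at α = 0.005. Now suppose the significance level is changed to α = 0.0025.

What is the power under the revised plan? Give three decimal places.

δ = d·√n = 0.37 × √25 = 1.8500 (unchanged). New critical value: z_{0.0013} = 3.023.
Revised power = Φ(δ − 3.023) + Φ(−δ − 3.023) = Φ(-1.173) + Φ(-4.873) = 0.1203 + 0.0000 = 0.1203.

Power ≈ 0.120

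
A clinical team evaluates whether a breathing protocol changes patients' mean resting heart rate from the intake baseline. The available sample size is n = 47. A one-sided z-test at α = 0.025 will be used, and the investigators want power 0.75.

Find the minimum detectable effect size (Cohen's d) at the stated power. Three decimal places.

Need Φ(δ − 1.960) = 0.75, so δ = 1.960 + 0.674 = 2.634.
δ = d·√n ⇒ d = δ/√n = 2.634/√47 = 0.3843.

d ≈ 0.384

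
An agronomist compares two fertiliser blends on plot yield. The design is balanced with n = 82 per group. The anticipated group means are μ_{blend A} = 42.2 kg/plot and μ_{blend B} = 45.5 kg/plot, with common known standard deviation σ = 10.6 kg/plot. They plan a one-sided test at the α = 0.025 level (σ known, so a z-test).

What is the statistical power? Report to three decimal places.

Standardized effect: d = |μ_{blend A} − μ_{blend B}| / σ = |42.2 − 45.5| / 10.6 = 0.3113
Noncentrality parameter: δ = d·√(n/2) = 0.3113 × √(82/2) = 1.9934
One-sided α = 0.025 → critical value z_{0.025} = 1.960.
Power = P(Z > 1.960 − δ) = Φ(0.033) = 0.5133.

Power ≈ 0.513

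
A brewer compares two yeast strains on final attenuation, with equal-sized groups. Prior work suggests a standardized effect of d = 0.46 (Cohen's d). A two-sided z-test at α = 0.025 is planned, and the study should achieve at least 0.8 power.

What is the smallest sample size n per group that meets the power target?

n = 90 per group

For power 0.8 need Φ(δ − z_{0.0125}) = 0.8, so δ = z_{0.0125} + z_{0.20} = 2.241 + 0.842 = 3.083.
(Ignoring the negligible lower-tail rejection probability gives the usual closed-form inversion.)
δ = d·√(n/2) ⇒ n = 2(δ/d)² = 2 × (3.083 / 0.46)² = 89.84.
Round up to the next whole unit.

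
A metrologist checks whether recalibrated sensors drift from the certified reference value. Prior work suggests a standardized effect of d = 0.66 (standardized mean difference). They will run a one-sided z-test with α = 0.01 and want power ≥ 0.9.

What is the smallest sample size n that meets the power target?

n = 30

For power 0.9 need Φ(δ − z_{0.01}) = 0.9, so δ = z_{0.01} + z_{0.10} = 2.326 + 1.282 = 3.608.
δ = d·√n ⇒ n = (δ/d)² = (3.608 / 0.66)² = 29.88.
Round up to the next whole unit.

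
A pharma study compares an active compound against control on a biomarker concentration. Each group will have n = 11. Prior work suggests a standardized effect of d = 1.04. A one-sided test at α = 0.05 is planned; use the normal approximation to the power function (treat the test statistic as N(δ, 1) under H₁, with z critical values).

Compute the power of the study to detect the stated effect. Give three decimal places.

Noncentrality parameter: λ = d·√(n/2) = 1.04 × √(11/2) = 2.4390
One-sided α = 0.05 → critical value z_{0.05} = 1.645.
Power = Φ(λ − 1.645) = Φ(0.794) = 0.7864.

Power ≈ 0.786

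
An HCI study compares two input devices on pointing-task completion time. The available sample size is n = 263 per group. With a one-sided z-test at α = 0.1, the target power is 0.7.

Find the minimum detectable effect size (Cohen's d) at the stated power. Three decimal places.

d ≈ 0.157

Required noncentrality: δ = z_{0.1} + z_{0.30} = 1.282 + 0.524 = 1.806.
δ = d·√(n/2) ⇒ d = δ/√(n/2) = 1.806/√(263/2) = 0.1575.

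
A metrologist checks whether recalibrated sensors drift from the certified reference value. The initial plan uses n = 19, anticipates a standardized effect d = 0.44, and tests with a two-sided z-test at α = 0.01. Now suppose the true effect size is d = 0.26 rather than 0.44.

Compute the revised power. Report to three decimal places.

With d = 0.26: δ = d·√n = 0.26 × √19 = 1.1333. Critical value z_{0.005} = 2.576.
Revised power = Φ(δ − 2.576) + Φ(−δ − 2.576) = Φ(-1.443) + Φ(-3.709) = 0.0746 + 0.0001 = 0.0747.

Power ≈ 0.075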